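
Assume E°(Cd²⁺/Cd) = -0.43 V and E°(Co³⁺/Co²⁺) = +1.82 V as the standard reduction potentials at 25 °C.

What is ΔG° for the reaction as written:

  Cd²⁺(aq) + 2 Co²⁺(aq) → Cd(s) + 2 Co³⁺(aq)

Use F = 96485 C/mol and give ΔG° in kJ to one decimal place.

+434.2 kJ

As written, Cd²⁺/Cd is reduced (cathode) and Co³⁺/Co²⁺ is oxidised (anode), so E°cell = (-0.43) − (+1.82) = -2.25 V.
Balancing electrons gives n = 2.
ΔG° = −nFE° = −(2)(96485)(-2.25) = 434,182 J = +434.2 kJ.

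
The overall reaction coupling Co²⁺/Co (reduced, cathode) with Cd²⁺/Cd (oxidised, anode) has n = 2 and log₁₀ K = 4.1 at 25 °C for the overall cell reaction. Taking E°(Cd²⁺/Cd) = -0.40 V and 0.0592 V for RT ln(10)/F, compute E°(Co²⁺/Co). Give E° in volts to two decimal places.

E°cell = (0.0592/n)·log K = (0.0592/2)(4.1) = +0.121 V.
Since Co²⁺/Co is the cathode and Cd²⁺/Cd the anode, E°cell = E°(Co²⁺/Co) − E°(Cd²⁺/Cd).
So E°(Co²⁺/Co) = E°cell + E°(Cd²⁺/Cd) = +0.121 + (-0.40) = -0.28 V.

-0.28 V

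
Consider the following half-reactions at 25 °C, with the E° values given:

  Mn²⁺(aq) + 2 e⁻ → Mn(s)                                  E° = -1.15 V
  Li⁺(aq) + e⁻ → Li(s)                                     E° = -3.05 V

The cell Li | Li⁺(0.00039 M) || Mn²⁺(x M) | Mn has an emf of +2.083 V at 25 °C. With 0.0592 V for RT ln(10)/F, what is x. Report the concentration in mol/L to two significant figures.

0.23 M

Mn²⁺/Mn is the cathode, Li⁺/Li the anode: E°cell = +1.90 V, n = 2.
Overall reaction: Mn²⁺(aq) + 2 Li(s) → Mn(s) + 2 Li⁺(aq); Q = [Li⁺]^2/[Mn²⁺]^1.
From E = E° − (0.0592/n) log Q: log Q = (E° − E)·n/0.0592 = (+1.90 − (+2.083))·2/0.0592 = -6.1824.
So 1·log[Mn²⁺] = 2·log(0.00039) − log Q = -6.8179 − (-6.1824) = -0.6355; [Mn²⁺] = 10^(-0.6355) ≈ 0.23 M.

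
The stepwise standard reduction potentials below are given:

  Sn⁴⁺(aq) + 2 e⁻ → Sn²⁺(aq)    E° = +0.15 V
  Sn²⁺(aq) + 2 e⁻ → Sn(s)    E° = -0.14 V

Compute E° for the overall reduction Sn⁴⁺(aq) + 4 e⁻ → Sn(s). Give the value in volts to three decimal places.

Since ΔG° = −nFE° is additive over sequential reductions, n₃E°₃ = n₁E°₁ + n₂E°₂.
E°₃ = (2×+0.15 + 2×-0.14) / 4 = (+0.020) / 4 = +0.005 V.

+0.005 V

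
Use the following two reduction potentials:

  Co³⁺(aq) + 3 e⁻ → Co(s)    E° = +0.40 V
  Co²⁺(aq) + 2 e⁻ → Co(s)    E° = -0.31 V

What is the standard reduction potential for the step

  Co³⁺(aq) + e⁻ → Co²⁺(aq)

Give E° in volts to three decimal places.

Sequential free energies add, so n₃E°₃ = n₁E°₁ + n₂E°₂.
With n₃ = 3, and the known step contributing 2×(-0.31) V, the unknown satisfies 1·E° = 3×(+0.40) − 2×(-0.31) = +1.820.
E° = +1.820 / 1 = +1.820 V.

+1.820 V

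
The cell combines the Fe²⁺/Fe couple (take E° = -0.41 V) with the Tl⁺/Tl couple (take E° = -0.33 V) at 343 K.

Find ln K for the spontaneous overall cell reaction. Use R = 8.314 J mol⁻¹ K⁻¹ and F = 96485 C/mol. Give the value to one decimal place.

Cathode: Tl⁺/Tl; anode: Fe²⁺/Fe. E°cell = (-0.33) − (-0.41) = +0.08 V, with n = 2.
ΔG° = −nFE° = −RT ln K, so ln K = nFE°/(RT) = (2)(96485)(+0.08) / ((8.314)(343)) = 5.413.

5.4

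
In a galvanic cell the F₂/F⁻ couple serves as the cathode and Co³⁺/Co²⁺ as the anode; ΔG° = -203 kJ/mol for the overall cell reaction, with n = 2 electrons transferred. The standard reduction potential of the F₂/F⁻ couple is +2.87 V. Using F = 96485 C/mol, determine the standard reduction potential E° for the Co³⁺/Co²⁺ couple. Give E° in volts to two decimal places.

E°cell = −ΔG°/(nF) = −(-203×10³)/((2)(96485)) = +1.052 V.
Since F₂/F⁻ is the cathode and Co³⁺/Co²⁺ the anode, E°cell = E°(F₂/F⁻) − E°(Co³⁺/Co²⁺).
So E°(Co³⁺/Co²⁺) = E°(F₂/F⁻) − E°cell = (+2.87) − (+1.052) = +1.82 V.

+1.82 V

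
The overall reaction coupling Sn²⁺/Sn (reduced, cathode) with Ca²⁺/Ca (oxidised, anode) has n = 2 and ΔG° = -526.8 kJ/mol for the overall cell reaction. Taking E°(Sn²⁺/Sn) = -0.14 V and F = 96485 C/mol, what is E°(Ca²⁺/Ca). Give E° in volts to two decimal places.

-2.87 V

E°cell = −ΔG°/(nF) = −(-526.8×10³)/((2)(96485)) = +2.730 V.
Since Sn²⁺/Sn is the cathode and Ca²⁺/Ca the anode, E°cell = E°(Sn²⁺/Sn) − E°(Ca²⁺/Ca).
So E°(Ca²⁺/Ca) = E°(Sn²⁺/Sn) − E°cell = (-0.14) − (+2.730) = -2.87 V.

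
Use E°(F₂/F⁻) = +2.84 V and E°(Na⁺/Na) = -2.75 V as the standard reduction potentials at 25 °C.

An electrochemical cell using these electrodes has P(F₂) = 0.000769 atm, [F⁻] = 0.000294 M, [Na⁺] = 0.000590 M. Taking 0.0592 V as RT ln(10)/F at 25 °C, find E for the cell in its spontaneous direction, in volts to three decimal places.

+5.898 V

F₂/F⁻ is the cathode (higher E°), Na⁺/Na the anode: E°cell = +2.84 − (-2.75) = +5.59 V, n = 2.
Overall: F₂(g) + 2 Na(s) → 2 F⁻(aq) + 2 Na⁺(aq)
Q = [F⁻]^2·[Na⁺]^2 / (P(F₂)); log Q = -10.408.
E = E° − (0.0592/n) log Q = +5.59 − (0.0592/2)(-10.408) = +5.898 V.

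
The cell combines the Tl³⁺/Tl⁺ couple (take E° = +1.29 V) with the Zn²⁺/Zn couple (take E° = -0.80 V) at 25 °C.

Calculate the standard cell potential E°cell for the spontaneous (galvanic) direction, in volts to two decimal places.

The Tl³⁺/Tl⁺ couple has the higher reduction potential, so it is the cathode; Zn²⁺/Zn is oxidised at the anode.
E°cell = E°(cathode) − E°(anode) = (+1.29) − (-0.80) = +2.09 V.

+2.09 V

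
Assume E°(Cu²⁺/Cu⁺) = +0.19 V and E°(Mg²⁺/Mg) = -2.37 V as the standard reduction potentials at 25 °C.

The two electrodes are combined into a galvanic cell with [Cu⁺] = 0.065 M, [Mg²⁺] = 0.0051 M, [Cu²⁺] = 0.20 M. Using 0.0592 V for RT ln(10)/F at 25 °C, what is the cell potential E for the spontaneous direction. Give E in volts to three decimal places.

Cu²⁺/Cu⁺ is the cathode (higher E°), Mg²⁺/Mg the anode: E°cell = +0.19 − (-2.37) = +2.56 V, n = 2.
Overall: 2 Cu²⁺(aq) + Mg(s) → 2 Cu⁺(aq) + Mg²⁺(aq)
Q = [Cu⁺]^2·[Mg²⁺] / ([Cu²⁺]^2); log Q = -3.269.
E = E° − (0.0592/n) log Q = +2.56 − (0.0592/2)(-3.269) = +2.657 V.

+2.657 V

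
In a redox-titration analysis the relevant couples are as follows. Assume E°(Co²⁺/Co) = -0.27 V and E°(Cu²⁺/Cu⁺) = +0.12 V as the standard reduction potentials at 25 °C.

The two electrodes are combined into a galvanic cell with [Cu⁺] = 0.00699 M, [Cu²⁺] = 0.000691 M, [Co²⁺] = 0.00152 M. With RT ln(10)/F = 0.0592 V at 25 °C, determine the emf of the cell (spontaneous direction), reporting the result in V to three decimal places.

+0.414 V

Cu²⁺/Cu⁺ is the cathode (higher E°), Co²⁺/Co the anode: E°cell = +0.12 − (-0.27) = +0.39 V, n = 2.
Overall: 2 Cu²⁺(aq) + Co(s) → 2 Cu⁺(aq) + Co²⁺(aq)
Q = [Cu⁺]^2·[Co²⁺] / ([Cu²⁺]^2); log Q = -0.808.
E = E° − (0.0592/n) log Q = +0.39 − (0.0592/2)(-0.808) = +0.414 V.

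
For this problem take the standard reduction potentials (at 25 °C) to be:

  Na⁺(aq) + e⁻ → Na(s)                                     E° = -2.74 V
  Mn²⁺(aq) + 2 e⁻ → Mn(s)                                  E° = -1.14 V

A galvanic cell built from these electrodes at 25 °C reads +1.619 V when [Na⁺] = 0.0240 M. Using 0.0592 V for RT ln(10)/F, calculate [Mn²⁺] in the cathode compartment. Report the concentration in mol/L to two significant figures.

Mn²⁺/Mn is the cathode, Na⁺/Na the anode: E°cell = +1.60 V, n = 2.
Overall reaction: Mn²⁺(aq) + 2 Na(s) → Mn(s) + 2 Na⁺(aq); Q = [Na⁺]^2/[Mn²⁺]^1.
From E = E° − (0.0592/n) log Q: log Q = (E° − E)·n/0.0592 = (+1.60 − (+1.619))·2/0.0592 = -0.6419.
So 1·log[Mn²⁺] = 2·log(0.024) − log Q = -3.2396 − (-0.6419) = -2.5977; [Mn²⁺] = 10^(-2.5977) ≈ 0.0025 M.

0.0025 M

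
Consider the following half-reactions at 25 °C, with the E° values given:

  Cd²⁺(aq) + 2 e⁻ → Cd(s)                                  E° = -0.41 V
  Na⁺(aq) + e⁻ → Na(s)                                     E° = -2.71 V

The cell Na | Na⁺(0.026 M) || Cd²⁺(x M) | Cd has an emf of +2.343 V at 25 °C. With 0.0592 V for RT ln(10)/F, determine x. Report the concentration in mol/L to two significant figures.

Cd²⁺/Cd is the cathode, Na⁺/Na the anode: E°cell = +2.30 V, n = 2.
Overall reaction: Cd²⁺(aq) + 2 Na(s) → Cd(s) + 2 Na⁺(aq); Q = [Na⁺]^2/[Cd²⁺]^1.
From E = E° − (0.0592/n) log Q: log Q = (E° − E)·n/0.0592 = (+2.30 − (+2.343))·2/0.0592 = -1.4527.
So 1·log[Cd²⁺] = 2·log(0.026) − log Q = -3.1701 − (-1.4527) = -1.7174; [Cd²⁺] = 10^(-1.7174) ≈ 0.019 M.

0.019 M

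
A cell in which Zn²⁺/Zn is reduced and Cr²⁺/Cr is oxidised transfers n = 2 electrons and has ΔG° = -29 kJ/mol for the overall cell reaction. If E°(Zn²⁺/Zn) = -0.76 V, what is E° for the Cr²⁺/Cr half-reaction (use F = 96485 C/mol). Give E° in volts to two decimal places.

E°cell = −ΔG°/(nF) = −(-29×10³)/((2)(96485)) = +0.150 V.
Since Zn²⁺/Zn is the cathode and Cr²⁺/Cr the anode, E°cell = E°(Zn²⁺/Zn) − E°(Cr²⁺/Cr).
So E°(Cr²⁺/Cr) = E°(Zn²⁺/Zn) − E°cell = (-0.76) − (+0.150) = -0.91 V.

-0.91 V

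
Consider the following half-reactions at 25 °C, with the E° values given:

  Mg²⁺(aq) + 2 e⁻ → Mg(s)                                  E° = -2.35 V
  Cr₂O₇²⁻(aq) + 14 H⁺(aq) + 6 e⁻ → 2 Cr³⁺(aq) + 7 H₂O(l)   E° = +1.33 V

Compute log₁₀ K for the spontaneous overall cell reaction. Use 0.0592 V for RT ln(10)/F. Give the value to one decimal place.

373.0

Cathode: Cr₂O₇²⁻/Cr³⁺; anode: Mg²⁺/Mg. E°cell = +3.68 V, n = 6.
log K = nE°cell / 0.0592 = (6)(+3.68) / 0.0592 = 373.0.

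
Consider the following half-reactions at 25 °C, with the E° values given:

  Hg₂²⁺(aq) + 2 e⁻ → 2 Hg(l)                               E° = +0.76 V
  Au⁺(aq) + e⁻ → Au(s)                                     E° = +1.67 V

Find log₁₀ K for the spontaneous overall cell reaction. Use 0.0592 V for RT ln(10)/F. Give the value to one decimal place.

30.7

Cathode: Au⁺/Au; anode: Hg₂²⁺/Hg. E°cell = +0.91 V, n = 2.
log K = nE°cell / 0.0592 = (2)(+0.91) / 0.0592 = 30.7.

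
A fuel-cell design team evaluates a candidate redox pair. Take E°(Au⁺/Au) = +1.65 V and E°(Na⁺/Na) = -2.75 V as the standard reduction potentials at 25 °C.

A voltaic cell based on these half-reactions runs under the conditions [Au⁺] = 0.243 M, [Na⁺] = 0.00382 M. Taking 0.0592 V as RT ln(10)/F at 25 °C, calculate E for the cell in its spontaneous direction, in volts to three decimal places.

+4.507 V

Au⁺/Au is the cathode (higher E°), Na⁺/Na the anode: E°cell = +1.65 − (-2.75) = +4.40 V, n = 1.
Overall: Au⁺(aq) + Na(s) → Au(s) + Na⁺(aq)
Q = [Na⁺] / ([Au⁺]); log Q = -1.804.
E = E° − (0.0592/n) log Q = +4.40 − (0.0592/1)(-1.804) = +4.507 V.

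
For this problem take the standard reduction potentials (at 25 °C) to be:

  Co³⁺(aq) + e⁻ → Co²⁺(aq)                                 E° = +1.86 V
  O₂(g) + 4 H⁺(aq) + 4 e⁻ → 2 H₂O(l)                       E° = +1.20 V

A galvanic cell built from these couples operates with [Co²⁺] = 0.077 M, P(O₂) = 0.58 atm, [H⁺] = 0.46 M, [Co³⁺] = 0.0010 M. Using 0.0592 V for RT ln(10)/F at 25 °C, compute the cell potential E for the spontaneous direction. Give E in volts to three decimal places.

+0.572 V

Co³⁺/Co²⁺ is the cathode (higher E°), O₂/H₂O the anode: E°cell = +1.86 − (+1.20) = +0.66 V, n = 4.
Overall: 4 Co³⁺(aq) + 2 H₂O(l) → 4 Co²⁺(aq) + O₂(g) + 4 H⁺(aq)
Q = [Co²⁺]^4·P(O₂)·[H⁺]^4 / ([Co³⁺]^4); log Q = 5.960.
E = E° − (0.0592/n) log Q = +0.66 − (0.0592/4)(5.960) = +0.572 V.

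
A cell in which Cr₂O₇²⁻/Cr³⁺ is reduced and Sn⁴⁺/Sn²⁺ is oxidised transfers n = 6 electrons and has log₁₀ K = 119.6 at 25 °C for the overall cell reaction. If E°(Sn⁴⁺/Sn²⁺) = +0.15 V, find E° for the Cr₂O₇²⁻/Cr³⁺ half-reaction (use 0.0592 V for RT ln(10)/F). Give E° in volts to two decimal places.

E°cell = (0.0592/n)·log K = (0.0592/6)(119.6) = +1.180 V.
Since Cr₂O₇²⁻/Cr³⁺ is the cathode and Sn⁴⁺/Sn²⁺ the anode, E°cell = E°(Cr₂O₇²⁻/Cr³⁺) − E°(Sn⁴⁺/Sn²⁺).
So E°(Cr₂O₇²⁻/Cr³⁺) = E°cell + E°(Sn⁴⁺/Sn²⁺) = +1.180 + (+0.15) = +1.33 V.

+1.33 V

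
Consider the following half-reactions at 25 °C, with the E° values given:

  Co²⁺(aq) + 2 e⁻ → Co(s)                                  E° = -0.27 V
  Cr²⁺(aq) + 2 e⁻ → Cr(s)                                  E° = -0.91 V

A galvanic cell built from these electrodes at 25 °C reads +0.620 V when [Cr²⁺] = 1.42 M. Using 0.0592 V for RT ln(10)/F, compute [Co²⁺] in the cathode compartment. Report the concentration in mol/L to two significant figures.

0.30 M

Co²⁺/Co is the cathode, Cr²⁺/Cr the anode: E°cell = +0.64 V, n = 2.
Overall reaction: Co²⁺(aq) + Cr(s) → Co(s) + Cr²⁺(aq); Q = [Cr²⁺]^1/[Co²⁺]^1.
From E = E° − (0.0592/n) log Q: log Q = (E° − E)·n/0.0592 = (+0.64 − (+0.620))·2/0.0592 = 0.6757.
So 1·log[Co²⁺] = 1·log(1.42) − log Q = 0.1523 − (0.6757) = -0.5234; [Co²⁺] = 10^(-0.5234) ≈ 0.30 M.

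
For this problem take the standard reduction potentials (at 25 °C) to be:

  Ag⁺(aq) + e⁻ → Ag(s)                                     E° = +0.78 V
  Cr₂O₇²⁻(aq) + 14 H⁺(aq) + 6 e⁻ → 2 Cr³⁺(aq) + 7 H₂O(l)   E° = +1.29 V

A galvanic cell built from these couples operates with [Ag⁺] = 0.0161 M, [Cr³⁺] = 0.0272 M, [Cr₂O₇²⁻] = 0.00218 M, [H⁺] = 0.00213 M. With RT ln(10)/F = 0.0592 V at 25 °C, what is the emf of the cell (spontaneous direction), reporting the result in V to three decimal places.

+0.252 V

Cr₂O₇²⁻/Cr³⁺ is the cathode (higher E°), Ag⁺/Ag the anode: E°cell = +1.29 − (+0.78) = +0.51 V, n = 6.
Overall: Cr₂O₇²⁻(aq) + 14 H⁺(aq) + 6 Ag(s) → 2 Cr³⁺(aq) + 7 H₂O(l) + 6 Ag⁺(aq)
Q = [Cr³⁺]^2·[Ag⁺]^6 / ([Cr₂O₇²⁻]·[H⁺]^14); log Q = 26.174.
E = E° − (0.0592/n) log Q = +0.51 − (0.0592/6)(26.174) = +0.252 V.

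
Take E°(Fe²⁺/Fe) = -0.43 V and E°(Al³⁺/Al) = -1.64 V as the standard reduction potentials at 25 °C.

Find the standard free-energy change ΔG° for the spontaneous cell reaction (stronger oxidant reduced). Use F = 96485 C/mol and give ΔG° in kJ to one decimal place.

-700.5 kJ

Fe²⁺/Fe (E° = -0.43 V) is the cathode; Al³⁺/Al (E° = -1.64 V) is the anode, so E°cell = +1.21 V.
Balancing electrons gives n = 6 (lcm of 2 and 3).
ΔG° = −nFE° = −(6)(96485)(+1.21) = -700,481 J = -700.5 kJ.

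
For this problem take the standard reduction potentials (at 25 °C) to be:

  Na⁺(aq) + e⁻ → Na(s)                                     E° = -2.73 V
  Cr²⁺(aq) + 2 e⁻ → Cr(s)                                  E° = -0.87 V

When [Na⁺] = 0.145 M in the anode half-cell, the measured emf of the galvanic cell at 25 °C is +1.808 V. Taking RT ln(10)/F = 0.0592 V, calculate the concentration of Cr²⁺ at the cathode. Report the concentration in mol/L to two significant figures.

Cr²⁺/Cr is the cathode, Na⁺/Na the anode: E°cell = +1.86 V, n = 2.
Overall reaction: Cr²⁺(aq) + 2 Na(s) → Cr(s) + 2 Na⁺(aq); Q = [Na⁺]^2/[Cr²⁺]^1.
From E = E° − (0.0592/n) log Q: log Q = (E° − E)·n/0.0592 = (+1.86 − (+1.808))·2/0.0592 = 1.7568.
So 1·log[Cr²⁺] = 2·log(0.145) − log Q = -1.6773 − (1.7568) = -3.4341; [Cr²⁺] = 10^(-3.4341) ≈ 0.00037 M.

0.00037 M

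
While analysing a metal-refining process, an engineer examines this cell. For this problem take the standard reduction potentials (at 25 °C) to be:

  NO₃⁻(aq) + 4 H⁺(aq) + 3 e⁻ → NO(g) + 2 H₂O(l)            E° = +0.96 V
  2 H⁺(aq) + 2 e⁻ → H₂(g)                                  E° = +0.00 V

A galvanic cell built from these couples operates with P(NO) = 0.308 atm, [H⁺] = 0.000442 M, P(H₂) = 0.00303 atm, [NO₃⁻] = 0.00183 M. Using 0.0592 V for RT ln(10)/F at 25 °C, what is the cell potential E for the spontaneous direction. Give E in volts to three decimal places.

+0.775 V

NO₃⁻/NO is the cathode (higher E°), H⁺/H₂ the anode: E°cell = +0.96 − (+0.00) = +0.96 V, n = 6.
Overall: 2 NO₃⁻(aq) + 2 H⁺(aq) + 3 H₂(g) → 2 NO(g) + 4 H₂O(l)
Q = P(NO)^2 / ([NO₃⁻]^2·[H⁺]^2·P(H₂)^3); log Q = 18.717.
E = E° − (0.0592/n) log Q = +0.96 − (0.0592/6)(18.717) = +0.775 V.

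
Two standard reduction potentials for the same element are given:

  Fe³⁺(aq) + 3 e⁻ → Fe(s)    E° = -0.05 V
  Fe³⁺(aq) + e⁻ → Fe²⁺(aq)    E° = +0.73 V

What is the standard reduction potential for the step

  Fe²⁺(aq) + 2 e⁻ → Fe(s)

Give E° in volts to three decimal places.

Sequential free energies add, so n₃E°₃ = n₁E°₁ + n₂E°₂.
With n₃ = 3, and the known step contributing 1×(+0.73) V, the unknown satisfies 2·E° = 3×(-0.05) − 1×(+0.73) = -0.880.
E° = -0.880 / 2 = -0.440 V.

-0.440 V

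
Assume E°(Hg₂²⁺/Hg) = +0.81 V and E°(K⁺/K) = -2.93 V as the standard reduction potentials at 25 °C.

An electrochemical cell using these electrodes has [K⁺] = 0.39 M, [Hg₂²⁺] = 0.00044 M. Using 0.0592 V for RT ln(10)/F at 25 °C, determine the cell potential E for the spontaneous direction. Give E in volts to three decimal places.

Hg₂²⁺/Hg is the cathode (higher E°), K⁺/K the anode: E°cell = +0.81 − (-2.93) = +3.74 V, n = 2.
Overall: Hg₂²⁺(aq) + 2 K(s) → 2 Hg(l) + 2 K⁺(aq)
Q = [K⁺]^2 / ([Hg₂²⁺]); log Q = 2.539.
E = E° − (0.0592/n) log Q = +3.74 − (0.0592/2)(2.539) = +3.665 V.

+3.665 V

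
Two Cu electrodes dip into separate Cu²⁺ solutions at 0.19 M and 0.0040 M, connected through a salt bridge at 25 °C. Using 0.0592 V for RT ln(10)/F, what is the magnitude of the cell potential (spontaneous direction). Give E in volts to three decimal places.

+0.050 V

For a concentration cell E°cell = 0. The 0.19 M side is the cathode (reduction is favoured where [Cu²⁺] is higher).
With n = 2, E = −(0.0592/2) log([Cu²⁺]ₐₙ/[Cu²⁺]꜀ₐₜ) = −(0.0592/2) log(0.004/0.19) = −(0.0592/2)(-1.677) = +0.050 V.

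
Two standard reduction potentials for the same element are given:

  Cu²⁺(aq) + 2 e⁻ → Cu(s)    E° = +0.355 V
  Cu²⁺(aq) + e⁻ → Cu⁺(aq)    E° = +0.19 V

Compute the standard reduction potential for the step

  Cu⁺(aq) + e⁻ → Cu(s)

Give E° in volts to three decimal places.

Sequential free energies add, so n₃E°₃ = n₁E°₁ + n₂E°₂.
With n₃ = 2, and the known step contributing 1×(+0.19) V, the unknown satisfies 1·E° = 2×(+0.355) − 1×(+0.19) = +0.520.
E° = +0.520 / 1 = +0.520 V.

+0.520 V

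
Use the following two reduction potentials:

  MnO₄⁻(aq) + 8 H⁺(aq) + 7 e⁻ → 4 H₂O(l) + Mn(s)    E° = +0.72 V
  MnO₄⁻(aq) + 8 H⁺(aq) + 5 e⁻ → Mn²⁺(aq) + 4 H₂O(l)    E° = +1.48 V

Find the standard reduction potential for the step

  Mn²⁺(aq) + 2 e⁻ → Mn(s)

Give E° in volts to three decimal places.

Sequential free energies add, so n₃E°₃ = n₁E°₁ + n₂E°₂.
With n₃ = 7, and the known step contributing 5×(+1.48) V, the unknown satisfies 2·E° = 7×(+0.72) − 5×(+1.48) = -2.360.
E° = -2.360 / 2 = -1.180 V.

-1.180 V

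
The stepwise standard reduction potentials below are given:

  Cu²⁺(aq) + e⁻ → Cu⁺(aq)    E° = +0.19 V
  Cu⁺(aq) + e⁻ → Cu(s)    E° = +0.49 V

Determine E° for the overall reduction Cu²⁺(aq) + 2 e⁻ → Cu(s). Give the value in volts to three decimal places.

+0.340 V

Adding the free-energy changes (−nFE°) of the two steps gives −n₃FE°₃ = −n₁FE°₁ − n₂FE°₂.
E°₃ = (1×+0.19 + 1×+0.49) / 2 = (+0.680) / 2 = +0.340 V.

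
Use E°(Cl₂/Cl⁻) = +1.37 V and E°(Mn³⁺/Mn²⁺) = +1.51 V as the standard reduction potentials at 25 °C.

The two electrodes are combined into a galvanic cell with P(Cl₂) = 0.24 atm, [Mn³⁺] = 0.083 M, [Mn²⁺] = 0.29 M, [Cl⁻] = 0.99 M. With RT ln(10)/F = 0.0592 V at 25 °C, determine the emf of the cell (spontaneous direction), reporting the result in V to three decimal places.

+0.126 V

Mn³⁺/Mn²⁺ is the cathode (higher E°), Cl₂/Cl⁻ the anode: E°cell = +1.51 − (+1.37) = +0.14 V, n = 2.
Overall: 2 Mn³⁺(aq) + 2 Cl⁻(aq) → 2 Mn²⁺(aq) + Cl₂(g)
Q = [Mn²⁺]^2·P(Cl₂) / ([Mn³⁺]^2·[Cl⁻]^2); log Q = 0.476.
E = E° − (0.0592/n) log Q = +0.14 − (0.0592/2)(0.476) = +0.126 V.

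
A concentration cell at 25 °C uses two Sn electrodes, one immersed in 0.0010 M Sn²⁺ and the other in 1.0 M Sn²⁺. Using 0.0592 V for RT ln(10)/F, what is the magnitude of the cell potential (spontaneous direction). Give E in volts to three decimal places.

+0.089 V

For a concentration cell E°cell = 0. The 1.0 M side is the cathode (reduction is favoured where [Sn²⁺] is higher).
With n = 2, E = −(0.0592/2) log([Sn²⁺]ₐₙ/[Sn²⁺]꜀ₐₜ) = −(0.0592/2) log(0.001/1) = −(0.0592/2)(-3.000) = +0.089 V.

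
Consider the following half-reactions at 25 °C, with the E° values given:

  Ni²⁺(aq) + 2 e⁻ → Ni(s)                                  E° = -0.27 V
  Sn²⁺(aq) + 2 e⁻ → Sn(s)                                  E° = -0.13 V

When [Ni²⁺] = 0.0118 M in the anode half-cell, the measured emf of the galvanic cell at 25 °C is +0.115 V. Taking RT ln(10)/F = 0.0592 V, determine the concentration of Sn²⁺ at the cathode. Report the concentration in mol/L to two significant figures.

Sn²⁺/Sn is the cathode, Ni²⁺/Ni the anode: E°cell = +0.14 V, n = 2.
Overall reaction: Sn²⁺(aq) + Ni(s) → Sn(s) + Ni²⁺(aq); Q = [Ni²⁺]^1/[Sn²⁺]^1.
From E = E° − (0.0592/n) log Q: log Q = (E° − E)·n/0.0592 = (+0.14 − (+0.115))·2/0.0592 = 0.8446.
So 1·log[Sn²⁺] = 1·log(0.0118) − log Q = -1.9281 − (0.8446) = -2.7727; [Sn²⁺] = 10^(-2.7727) ≈ 0.0017 M.

0.0017 M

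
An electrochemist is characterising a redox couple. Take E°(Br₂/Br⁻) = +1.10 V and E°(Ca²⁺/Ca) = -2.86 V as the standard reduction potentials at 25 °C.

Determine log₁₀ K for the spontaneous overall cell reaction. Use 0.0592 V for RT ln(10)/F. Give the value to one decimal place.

Cathode: Br₂/Br⁻; anode: Ca²⁺/Ca. E°cell = +3.96 V, n = 2.
log K = nE°cell / 0.0592 = (2)(+3.96) / 0.0592 = 133.8.

133.8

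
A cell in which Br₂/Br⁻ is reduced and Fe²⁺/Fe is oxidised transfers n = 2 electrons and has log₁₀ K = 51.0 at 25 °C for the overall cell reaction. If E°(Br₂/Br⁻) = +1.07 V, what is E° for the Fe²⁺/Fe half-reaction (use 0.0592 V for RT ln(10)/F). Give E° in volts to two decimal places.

-0.44 V

E°cell = (0.0592/n)·log K = (0.0592/2)(51.0) = +1.510 V.
Since Br₂/Br⁻ is the cathode and Fe²⁺/Fe the anode, E°cell = E°(Br₂/Br⁻) − E°(Fe²⁺/Fe).
So E°(Fe²⁺/Fe) = E°(Br₂/Br⁻) − E°cell = (+1.07) − (+1.510) = -0.44 V.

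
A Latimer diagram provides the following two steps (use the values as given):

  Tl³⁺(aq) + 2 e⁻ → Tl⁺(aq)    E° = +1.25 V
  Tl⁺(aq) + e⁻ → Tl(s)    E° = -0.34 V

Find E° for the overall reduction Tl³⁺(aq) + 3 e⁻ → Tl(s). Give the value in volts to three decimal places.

Standard free energies of sequential steps add: ΔG°₃ = ΔG°₁ + ΔG°₂, so n₃E°₃ = n₁E°₁ + n₂E°₂.
E°₃ = (2×+1.25 + 1×-0.34) / 3 = (+2.160) / 3 = +0.720 V.

+0.720 V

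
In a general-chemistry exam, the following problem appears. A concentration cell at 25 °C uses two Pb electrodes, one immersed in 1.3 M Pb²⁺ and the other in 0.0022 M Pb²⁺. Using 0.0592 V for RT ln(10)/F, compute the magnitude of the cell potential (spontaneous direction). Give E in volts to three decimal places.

+0.082 V

For a concentration cell E°cell = 0. The 1.3 M side is the cathode (reduction is favoured where [Pb²⁺] is higher).
With n = 2, E = −(0.0592/2) log([Pb²⁺]ₐₙ/[Pb²⁺]꜀ₐₜ) = −(0.0592/2) log(0.0022/1.3) = −(0.0592/2)(-2.772) = +0.082 V.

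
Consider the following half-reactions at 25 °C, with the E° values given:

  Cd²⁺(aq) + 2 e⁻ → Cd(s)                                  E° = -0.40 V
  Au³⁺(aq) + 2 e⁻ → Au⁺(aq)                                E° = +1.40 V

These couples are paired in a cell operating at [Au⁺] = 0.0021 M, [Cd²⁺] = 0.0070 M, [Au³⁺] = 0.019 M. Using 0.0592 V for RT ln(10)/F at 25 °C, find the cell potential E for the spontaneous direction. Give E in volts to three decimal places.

+1.892 V

Au³⁺/Au⁺ is the cathode (higher E°), Cd²⁺/Cd the anode: E°cell = +1.40 − (-0.40) = +1.80 V, n = 2.
Overall: Au³⁺(aq) + Cd(s) → Au⁺(aq) + Cd²⁺(aq)
Q = [Au⁺]·[Cd²⁺] / ([Au³⁺]); log Q = -3.111.
E = E° − (0.0592/n) log Q = +1.80 − (0.0592/2)(-3.111) = +1.892 V.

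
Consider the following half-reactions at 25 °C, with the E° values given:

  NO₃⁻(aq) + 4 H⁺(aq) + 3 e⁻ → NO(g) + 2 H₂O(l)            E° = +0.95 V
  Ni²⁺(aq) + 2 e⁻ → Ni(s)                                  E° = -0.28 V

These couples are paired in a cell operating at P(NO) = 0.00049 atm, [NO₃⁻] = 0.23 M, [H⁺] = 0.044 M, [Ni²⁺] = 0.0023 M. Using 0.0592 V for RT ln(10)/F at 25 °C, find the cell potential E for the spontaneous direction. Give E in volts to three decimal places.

+1.254 V

NO₃⁻/NO is the cathode (higher E°), Ni²⁺/Ni the anode: E°cell = +0.95 − (-0.28) = +1.23 V, n = 6.
Overall: 2 NO₃⁻(aq) + 8 H⁺(aq) + 3 Ni(s) → 2 NO(g) + 4 H₂O(l) + 3 Ni²⁺(aq)
Q = P(NO)^2·[Ni²⁺]^3 / ([NO₃⁻]^2·[H⁺]^8); log Q = -2.406.
E = E° − (0.0592/n) log Q = +1.23 − (0.0592/6)(-2.406) = +1.254 V.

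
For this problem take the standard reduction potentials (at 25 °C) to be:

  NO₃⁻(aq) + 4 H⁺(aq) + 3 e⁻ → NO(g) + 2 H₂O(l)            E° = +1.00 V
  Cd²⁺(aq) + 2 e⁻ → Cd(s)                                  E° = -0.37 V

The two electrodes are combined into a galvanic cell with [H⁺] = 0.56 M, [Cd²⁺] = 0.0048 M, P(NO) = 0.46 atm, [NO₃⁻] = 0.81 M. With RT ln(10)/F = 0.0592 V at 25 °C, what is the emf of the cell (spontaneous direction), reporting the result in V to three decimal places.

NO₃⁻/NO is the cathode (higher E°), Cd²⁺/Cd the anode: E°cell = +1.00 − (-0.37) = +1.37 V, n = 6.
Overall: 2 NO₃⁻(aq) + 8 H⁺(aq) + 3 Cd(s) → 2 NO(g) + 4 H₂O(l) + 3 Cd²⁺(aq)
Q = P(NO)^2·[Cd²⁺]^3 / ([NO₃⁻]^2·[H⁺]^8); log Q = -5.433.
E = E° − (0.0592/n) log Q = +1.37 − (0.0592/6)(-5.433) = +1.424 V.

+1.424 V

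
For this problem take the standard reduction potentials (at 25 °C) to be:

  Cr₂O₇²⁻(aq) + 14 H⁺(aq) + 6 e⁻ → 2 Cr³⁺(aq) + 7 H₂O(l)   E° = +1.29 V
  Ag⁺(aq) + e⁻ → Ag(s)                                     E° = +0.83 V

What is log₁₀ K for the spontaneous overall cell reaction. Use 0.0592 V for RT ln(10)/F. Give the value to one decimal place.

46.6

Cathode: Cr₂O₇²⁻/Cr³⁺; anode: Ag⁺/Ag. E°cell = +0.46 V, n = 6.
log K = nE°cell / 0.0592 = (6)(+0.46) / 0.0592 = 46.6.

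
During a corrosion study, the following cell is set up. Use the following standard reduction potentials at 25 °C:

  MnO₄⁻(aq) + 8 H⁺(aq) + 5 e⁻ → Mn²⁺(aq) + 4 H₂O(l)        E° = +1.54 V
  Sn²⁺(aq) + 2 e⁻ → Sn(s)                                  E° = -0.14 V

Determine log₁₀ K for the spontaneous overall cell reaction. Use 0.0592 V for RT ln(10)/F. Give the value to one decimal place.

283.8

Cathode: MnO₄⁻/Mn²⁺; anode: Sn²⁺/Sn. E°cell = +1.68 V, n = 10.
log K = nE°cell / 0.0592 = (10)(+1.68) / 0.0592 = 283.8.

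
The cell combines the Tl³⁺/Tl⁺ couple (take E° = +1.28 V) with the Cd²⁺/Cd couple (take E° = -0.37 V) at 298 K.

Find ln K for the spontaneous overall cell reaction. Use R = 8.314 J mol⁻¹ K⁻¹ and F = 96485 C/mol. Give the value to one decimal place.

Cathode: Tl³⁺/Tl⁺; anode: Cd²⁺/Cd. E°cell = (+1.28) − (-0.37) = +1.65 V, with n = 2.
ΔG° = −nFE° = −RT ln K, so ln K = nFE°/(RT) = (2)(96485)(+1.65) / ((8.314)(298)) = 128.513.

128.5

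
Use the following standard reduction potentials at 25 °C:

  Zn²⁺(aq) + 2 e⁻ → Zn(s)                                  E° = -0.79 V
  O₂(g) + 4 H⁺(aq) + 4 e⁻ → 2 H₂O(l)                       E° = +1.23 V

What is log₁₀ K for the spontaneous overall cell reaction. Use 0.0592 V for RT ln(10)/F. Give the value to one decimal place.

Cathode: O₂/H₂O; anode: Zn²⁺/Zn. E°cell = +2.02 V, n = 4.
log K = nE°cell / 0.0592 = (4)(+2.02) / 0.0592 = 136.5.

136.5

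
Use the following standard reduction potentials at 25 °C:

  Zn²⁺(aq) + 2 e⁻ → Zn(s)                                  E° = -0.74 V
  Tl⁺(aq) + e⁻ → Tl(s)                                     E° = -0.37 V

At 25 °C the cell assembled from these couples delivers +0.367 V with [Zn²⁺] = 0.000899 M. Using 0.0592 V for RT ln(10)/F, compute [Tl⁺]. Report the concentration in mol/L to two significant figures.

Tl⁺/Tl is the cathode, Zn²⁺/Zn the anode: E°cell = +0.37 V, n = 2.
Overall reaction: 2 Tl⁺(aq) + Zn(s) → 2 Tl(s) + Zn²⁺(aq); Q = [Zn²⁺]^1/[Tl⁺]^2.
From E = E° − (0.0592/n) log Q: log Q = (E° − E)·n/0.0592 = (+0.37 − (+0.367))·2/0.0592 = 0.1014.
So 2·log[Tl⁺] = 1·log(0.000899) − log Q = -3.0462 − (0.1014) = -3.1476; log[Tl⁺] = -3.1476 / 2 = -1.5738; [Tl⁺] = 10^(-1.5738) ≈ 0.027 M.

0.027 M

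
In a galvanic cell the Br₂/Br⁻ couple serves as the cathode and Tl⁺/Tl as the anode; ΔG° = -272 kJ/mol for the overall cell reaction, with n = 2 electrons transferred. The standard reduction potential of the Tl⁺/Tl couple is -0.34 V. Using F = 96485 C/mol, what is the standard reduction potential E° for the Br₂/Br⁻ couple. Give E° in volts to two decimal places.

+1.07 V

E°cell = −ΔG°/(nF) = −(-272×10³)/((2)(96485)) = +1.410 V.
Since Br₂/Br⁻ is the cathode and Tl⁺/Tl the anode, E°cell = E°(Br₂/Br⁻) − E°(Tl⁺/Tl).
So E°(Br₂/Br⁻) = E°cell + E°(Tl⁺/Tl) = +1.410 + (-0.34) = +1.07 V.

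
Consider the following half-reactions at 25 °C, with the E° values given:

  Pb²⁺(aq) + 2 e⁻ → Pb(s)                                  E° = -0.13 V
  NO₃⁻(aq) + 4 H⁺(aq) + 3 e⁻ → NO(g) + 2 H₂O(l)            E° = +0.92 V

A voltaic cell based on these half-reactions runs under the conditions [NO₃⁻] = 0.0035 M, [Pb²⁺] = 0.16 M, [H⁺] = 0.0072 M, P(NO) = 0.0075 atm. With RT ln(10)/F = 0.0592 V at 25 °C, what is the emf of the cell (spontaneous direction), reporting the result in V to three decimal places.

+0.898 V

NO₃⁻/NO is the cathode (higher E°), Pb²⁺/Pb the anode: E°cell = +0.92 − (-0.13) = +1.05 V, n = 6.
Overall: 2 NO₃⁻(aq) + 8 H⁺(aq) + 3 Pb(s) → 2 NO(g) + 4 H₂O(l) + 3 Pb²⁺(aq)
Q = P(NO)^2·[Pb²⁺]^3 / ([NO₃⁻]^2·[H⁺]^8); log Q = 15.416.
E = E° − (0.0592/n) log Q = +1.05 − (0.0592/6)(15.416) = +0.898 V.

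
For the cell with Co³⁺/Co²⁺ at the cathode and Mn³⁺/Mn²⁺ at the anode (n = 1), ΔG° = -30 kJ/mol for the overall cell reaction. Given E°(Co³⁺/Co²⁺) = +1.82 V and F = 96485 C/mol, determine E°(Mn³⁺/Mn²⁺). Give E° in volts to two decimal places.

E°cell = −ΔG°/(nF) = −(-30×10³)/((1)(96485)) = +0.311 V.
Since Co³⁺/Co²⁺ is the cathode and Mn³⁺/Mn²⁺ the anode, E°cell = E°(Co³⁺/Co²⁺) − E°(Mn³⁺/Mn²⁺).
So E°(Mn³⁺/Mn²⁺) = E°(Co³⁺/Co²⁺) − E°cell = (+1.82) − (+0.311) = +1.51 V.

+1.51 V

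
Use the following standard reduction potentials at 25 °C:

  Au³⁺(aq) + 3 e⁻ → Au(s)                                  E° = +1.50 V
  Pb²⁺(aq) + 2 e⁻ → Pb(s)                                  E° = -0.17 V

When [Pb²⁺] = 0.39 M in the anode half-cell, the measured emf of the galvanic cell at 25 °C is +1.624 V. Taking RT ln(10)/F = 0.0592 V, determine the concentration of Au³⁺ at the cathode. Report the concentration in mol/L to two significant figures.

Au³⁺/Au is the cathode, Pb²⁺/Pb the anode: E°cell = +1.67 V, n = 6.
Overall reaction: 2 Au³⁺(aq) + 3 Pb(s) → 2 Au(s) + 3 Pb²⁺(aq); Q = [Pb²⁺]^3/[Au³⁺]^2.
From E = E° − (0.0592/n) log Q: log Q = (E° − E)·n/0.0592 = (+1.67 − (+1.624))·6/0.0592 = 4.6622.
So 2·log[Au³⁺] = 3·log(0.39) − log Q = -1.2268 − (4.6622) = -5.8890; log[Au³⁺] = -5.8890 / 2 = -2.9445; [Au³⁺] = 10^(-2.9445) ≈ 0.0011 M.

0.0011 M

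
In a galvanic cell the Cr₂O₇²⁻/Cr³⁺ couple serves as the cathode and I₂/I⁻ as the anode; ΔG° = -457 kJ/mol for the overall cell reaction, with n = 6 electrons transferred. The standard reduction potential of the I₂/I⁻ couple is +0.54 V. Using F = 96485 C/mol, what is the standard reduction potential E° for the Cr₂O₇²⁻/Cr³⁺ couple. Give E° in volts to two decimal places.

E°cell = −ΔG°/(nF) = −(-457×10³)/((6)(96485)) = +0.789 V.
Since Cr₂O₇²⁻/Cr³⁺ is the cathode and I₂/I⁻ the anode, E°cell = E°(Cr₂O₇²⁻/Cr³⁺) − E°(I₂/I⁻).
So E°(Cr₂O₇²⁻/Cr³⁺) = E°cell + E°(I₂/I⁻) = +0.789 + (+0.54) = +1.33 V.

+1.33 V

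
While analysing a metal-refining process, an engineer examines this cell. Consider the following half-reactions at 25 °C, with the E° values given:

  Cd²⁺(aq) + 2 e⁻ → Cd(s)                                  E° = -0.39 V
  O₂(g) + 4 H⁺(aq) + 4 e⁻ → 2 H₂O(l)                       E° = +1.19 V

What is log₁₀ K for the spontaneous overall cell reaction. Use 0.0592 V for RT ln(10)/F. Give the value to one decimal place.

106.8

Cathode: O₂/H₂O; anode: Cd²⁺/Cd. E°cell = +1.58 V, n = 4.
log K = nE°cell / 0.0592 = (4)(+1.58) / 0.0592 = 106.8.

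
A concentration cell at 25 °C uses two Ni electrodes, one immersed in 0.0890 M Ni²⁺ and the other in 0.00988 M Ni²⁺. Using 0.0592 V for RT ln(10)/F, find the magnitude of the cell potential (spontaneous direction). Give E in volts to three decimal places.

For a concentration cell E°cell = 0. The 0.0890 M side is the cathode (reduction is favoured where [Ni²⁺] is higher).
With n = 2, E = −(0.0592/2) log([Ni²⁺]ₐₙ/[Ni²⁺]꜀ₐₜ) = −(0.0592/2) log(0.00988/0.089) = −(0.0592/2)(-0.955) = +0.028 V.

+0.028 V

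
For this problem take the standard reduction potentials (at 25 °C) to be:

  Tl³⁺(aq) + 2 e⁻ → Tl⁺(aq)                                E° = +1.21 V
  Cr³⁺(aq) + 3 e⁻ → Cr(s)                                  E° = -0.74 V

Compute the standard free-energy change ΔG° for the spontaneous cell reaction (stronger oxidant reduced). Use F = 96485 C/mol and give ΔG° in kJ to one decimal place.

-1128.9 kJ

Tl³⁺/Tl⁺ (E° = +1.21 V) is the cathode; Cr³⁺/Cr (E° = -0.74 V) is the anode, so E°cell = +1.95 V.
Balancing electrons gives n = 6 (lcm of 2 and 3).
ΔG° = −nFE° = −(6)(96485)(+1.95) = -1,128,874 J = -1128.9 kJ.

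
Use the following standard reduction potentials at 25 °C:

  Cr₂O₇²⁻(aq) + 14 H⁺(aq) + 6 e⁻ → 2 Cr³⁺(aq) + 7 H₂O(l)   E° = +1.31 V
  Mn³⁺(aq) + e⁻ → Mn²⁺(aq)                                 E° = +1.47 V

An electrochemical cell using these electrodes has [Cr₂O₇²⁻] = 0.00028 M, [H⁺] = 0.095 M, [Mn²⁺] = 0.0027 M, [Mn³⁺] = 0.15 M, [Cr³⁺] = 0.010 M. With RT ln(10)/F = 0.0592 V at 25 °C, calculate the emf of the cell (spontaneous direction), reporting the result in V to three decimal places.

Mn³⁺/Mn²⁺ is the cathode (higher E°), Cr₂O₇²⁻/Cr³⁺ the anode: E°cell = +1.47 − (+1.31) = +0.16 V, n = 6.
Overall: 6 Mn³⁺(aq) + 2 Cr³⁺(aq) + 7 H₂O(l) → 6 Mn²⁺(aq) + Cr₂O₇²⁻(aq) + 14 H⁺(aq)
Q = [Mn²⁺]^6·[Cr₂O₇²⁻]·[H⁺]^14 / ([Mn³⁺]^6·[Cr³⁺]^2); log Q = -24.333.
E = E° − (0.0592/n) log Q = +0.16 − (0.0592/6)(-24.333) = +0.400 V.

+0.400 V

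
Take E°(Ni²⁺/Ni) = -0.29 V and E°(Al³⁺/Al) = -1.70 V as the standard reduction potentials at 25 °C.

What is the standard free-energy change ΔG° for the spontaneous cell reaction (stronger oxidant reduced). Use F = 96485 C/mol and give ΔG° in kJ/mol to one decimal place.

-816.3 kJ/mol

Ni²⁺/Ni (E° = -0.29 V) is the cathode; Al³⁺/Al (E° = -1.70 V) is the anode, so E°cell = +1.41 V.
Balancing electrons gives n = 6 (lcm of 2 and 3).
ΔG° = −nFE° = −(6)(96485)(+1.41) = -816,263 J = -816.3 kJ/mol.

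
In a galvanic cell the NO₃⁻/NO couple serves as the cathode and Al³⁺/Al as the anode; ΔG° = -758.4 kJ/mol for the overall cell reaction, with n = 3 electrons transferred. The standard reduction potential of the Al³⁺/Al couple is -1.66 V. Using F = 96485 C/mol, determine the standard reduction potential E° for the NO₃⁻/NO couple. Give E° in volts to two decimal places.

E°cell = −ΔG°/(nF) = −(-758.4×10³)/((3)(96485)) = +2.620 V.
Since NO₃⁻/NO is the cathode and Al³⁺/Al the anode, E°cell = E°(NO₃⁻/NO) − E°(Al³⁺/Al).
So E°(NO₃⁻/NO) = E°cell + E°(Al³⁺/Al) = +2.620 + (-1.66) = +0.96 V.

+0.96 V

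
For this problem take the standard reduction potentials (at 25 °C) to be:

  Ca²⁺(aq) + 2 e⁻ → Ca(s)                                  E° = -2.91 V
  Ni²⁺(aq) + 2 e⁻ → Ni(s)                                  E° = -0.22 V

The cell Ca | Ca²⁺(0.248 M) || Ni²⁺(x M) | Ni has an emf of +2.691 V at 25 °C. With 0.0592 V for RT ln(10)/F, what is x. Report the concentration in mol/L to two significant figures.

Ni²⁺/Ni is the cathode, Ca²⁺/Ca the anode: E°cell = +2.69 V, n = 2.
Overall reaction: Ni²⁺(aq) + Ca(s) → Ni(s) + Ca²⁺(aq); Q = [Ca²⁺]^1/[Ni²⁺]^1.
From E = E° − (0.0592/n) log Q: log Q = (E° − E)·n/0.0592 = (+2.69 − (+2.691))·2/0.0592 = -0.0338.
So 1·log[Ni²⁺] = 1·log(0.248) − log Q = -0.6055 − (-0.0338) = -0.5717; [Ni²⁺] = 10^(-0.5717) ≈ 0.27 M.

0.27 M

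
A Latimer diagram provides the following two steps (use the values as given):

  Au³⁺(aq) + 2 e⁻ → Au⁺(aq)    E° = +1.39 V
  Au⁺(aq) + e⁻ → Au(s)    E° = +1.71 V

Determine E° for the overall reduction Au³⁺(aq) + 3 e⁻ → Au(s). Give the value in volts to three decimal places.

Standard free energies of sequential steps add: ΔG°₃ = ΔG°₁ + ΔG°₂, so n₃E°₃ = n₁E°₁ + n₂E°₂.
E°₃ = (2×+1.39 + 1×+1.71) / 3 = (+4.490) / 3 = +1.497 V.

+1.497 V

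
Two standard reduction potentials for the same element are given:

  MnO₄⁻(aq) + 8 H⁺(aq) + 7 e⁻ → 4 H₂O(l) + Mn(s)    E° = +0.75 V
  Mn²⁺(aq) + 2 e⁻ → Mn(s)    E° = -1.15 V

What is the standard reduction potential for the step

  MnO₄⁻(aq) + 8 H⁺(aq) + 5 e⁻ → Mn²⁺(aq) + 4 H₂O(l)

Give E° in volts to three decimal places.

+1.510 V

Sequential free energies add, so n₃E°₃ = n₁E°₁ + n₂E°₂.
With n₃ = 7, and the known step contributing 2×(-1.15) V, the unknown satisfies 5·E° = 7×(+0.75) − 2×(-1.15) = +7.550.
E° = +7.550 / 5 = +1.510 V.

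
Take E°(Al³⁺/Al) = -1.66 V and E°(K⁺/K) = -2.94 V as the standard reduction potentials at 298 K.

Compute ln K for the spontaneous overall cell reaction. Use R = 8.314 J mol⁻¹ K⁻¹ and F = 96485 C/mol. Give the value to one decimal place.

149.5

Cathode: Al³⁺/Al; anode: K⁺/K. E°cell = (-1.66) − (-2.94) = +1.28 V, with n = 3.
ΔG° = −nFE° = −RT ln K, so ln K = nFE°/(RT) = (3)(96485)(+1.28) / ((8.314)(298)) = 149.543.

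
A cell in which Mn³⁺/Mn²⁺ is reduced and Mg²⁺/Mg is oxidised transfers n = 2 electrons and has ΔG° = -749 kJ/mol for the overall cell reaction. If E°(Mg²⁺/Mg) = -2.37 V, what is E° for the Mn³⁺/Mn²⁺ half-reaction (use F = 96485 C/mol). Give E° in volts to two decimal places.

E°cell = −ΔG°/(nF) = −(-749×10³)/((2)(96485)) = +3.881 V.
Since Mn³⁺/Mn²⁺ is the cathode and Mg²⁺/Mg the anode, E°cell = E°(Mn³⁺/Mn²⁺) − E°(Mg²⁺/Mg).
So E°(Mn³⁺/Mn²⁺) = E°cell + E°(Mg²⁺/Mg) = +3.881 + (-2.37) = +1.51 V.

+1.51 V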